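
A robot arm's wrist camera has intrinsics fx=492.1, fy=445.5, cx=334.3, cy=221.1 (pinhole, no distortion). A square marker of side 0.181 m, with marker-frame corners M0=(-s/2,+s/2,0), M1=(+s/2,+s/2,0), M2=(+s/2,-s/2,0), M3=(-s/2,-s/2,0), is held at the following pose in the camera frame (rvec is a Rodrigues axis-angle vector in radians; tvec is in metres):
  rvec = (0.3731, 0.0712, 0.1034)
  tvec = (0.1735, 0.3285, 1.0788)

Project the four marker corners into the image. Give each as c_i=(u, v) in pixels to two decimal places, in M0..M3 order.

Intrinsics K: fx=492.1, fy=445.5, cx=334.3, cy=221.1
Marker side s = 0.181 m; corners in marker frame (Z=0):
  M0 = (-0.0905, +0.0905, 0)
  M1 = (+0.0905, +0.0905, 0)
  M2 = (+0.0905, -0.0905, 0)
  M3 = (-0.0905, -0.0905, 0)
rvec = (0.3731, 0.0712, 0.1034), |rvec| = θ = 0.39366 rad = 22.555°
Rodrigues: sinθ=0.38357, 1−cosθ=0.07649; R = I + sinθ·[k]× + (1−cosθ)·[k]×²:
    [+0.99222 -0.08764 +0.08842]
    [+0.11386 +0.92602 -0.35990]
    [-0.05033 +0.36717 +0.92879]
t = (0.1735, 0.3285, 1.0788) m
M0: Pc = R·M0+t = (+0.07577, +0.40200, +1.11658); u = 492.1·(+0.07577)/1.11658 + 334.3 = 367.6945, v = 445.5·(+0.40200)/1.11658 + 221.1 = 381.4918
M1: Pc = R·M1+t = (+0.25536, +0.42261, +1.10747); u = 492.1·(+0.25536)/1.10747 + 334.3 = 447.7699, v = 445.5·(+0.42261)/1.10747 + 221.1 = 391.1015
M2: Pc = R·M2+t = (+0.27123, +0.25500, +1.04102); u = 492.1·(+0.27123)/1.04102 + 334.3 = 462.5122, v = 445.5·(+0.25500)/1.04102 + 221.1 = 330.2266
M3: Pc = R·M3+t = (+0.09164, +0.23439, +1.05013); u = 492.1·(+0.09164)/1.05013 + 334.3 = 377.2412, v = 445.5·(+0.23439)/1.05013 + 221.1 = 320.5369

c0=(367.69, 381.49) c1=(447.77, 391.10) c2=(462.51, 330.23) c3=(377.24, 320.54)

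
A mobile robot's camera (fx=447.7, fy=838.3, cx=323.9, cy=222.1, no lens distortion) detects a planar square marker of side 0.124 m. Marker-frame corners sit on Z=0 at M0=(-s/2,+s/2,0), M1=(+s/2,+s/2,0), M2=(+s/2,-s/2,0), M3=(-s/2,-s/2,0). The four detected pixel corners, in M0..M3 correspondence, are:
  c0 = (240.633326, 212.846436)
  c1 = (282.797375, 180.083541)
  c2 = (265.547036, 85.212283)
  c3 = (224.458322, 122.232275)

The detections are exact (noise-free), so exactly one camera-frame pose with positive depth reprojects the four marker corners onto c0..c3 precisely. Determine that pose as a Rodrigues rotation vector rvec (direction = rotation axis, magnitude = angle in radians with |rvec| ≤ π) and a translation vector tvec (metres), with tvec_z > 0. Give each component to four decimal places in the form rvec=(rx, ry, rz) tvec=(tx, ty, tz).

Intrinsics K: fx=447.7, fy=838.3, cx=323.9, cy=222.1
Marker side s = 0.124 m; corners in marker frame (Z=0):
  M0 = (-0.0620, +0.0620, 0)
  M1 = (+0.0620, +0.0620, 0)
  M2 = (+0.0620, -0.0620, 0)
  M3 = (-0.0620, -0.0620, 0)
Detected image corners:
  c0 = (240.633326, 212.846436) px
  c1 = (282.797375, 180.083541) px
  c2 = (265.547036, 85.212283) px
  c3 = (224.458322, 122.232275) px
Planar DLT: solve 8×8 A·h = b for H (H[2,2]=1):
  H  [+236.95013 +121.53272 +252.82927]
  H  [-339.92844 +739.72475 +150.36601]
  H  [-0.38969 -0.05187 +1.00000]
B = K⁻¹H; ‖b₁‖=0.949345, ‖b₂‖=0.949345; λ = 2/(‖b₁‖+‖b₂‖) = 1.053358, sign → tz>0 ⇒ λ=+1.053358
r₁ = λ·B[:,0] = (+0.85448,-0.31838,-0.41049); r₂ = λ·B[:,1] = (+0.32548,+0.94397,-0.05464)
r₃ = r₁×r₂ = (+0.40488,-0.08692,+0.91023); SVD([r₁ r₂ r₃]) → R = UVᵀ:
  R  [+0.85448 +0.32548 +0.40488]
  R  [-0.31838 +0.94397 -0.08692]
  R  [-0.41049 -0.05464 +0.91023]
t = (-0.16722, -0.09014, +1.05336) m
tr R = 2.708677; θ = arccos((tr R − 1)/2) = 0.546519 rad = 31.313°
axis k = ((R−Rᵀ)₃₂, (R−Rᵀ)₁₃, (R−Rᵀ)₂₁) / (2 sinθ) = (+0.031052, +0.784439, -0.619428)
rvec = θ·k = (+0.016970, +0.428711, -0.338529)

rvec=(0.0170, 0.4287, -0.3385) tvec=(-0.1672, -0.0901, 1.0534)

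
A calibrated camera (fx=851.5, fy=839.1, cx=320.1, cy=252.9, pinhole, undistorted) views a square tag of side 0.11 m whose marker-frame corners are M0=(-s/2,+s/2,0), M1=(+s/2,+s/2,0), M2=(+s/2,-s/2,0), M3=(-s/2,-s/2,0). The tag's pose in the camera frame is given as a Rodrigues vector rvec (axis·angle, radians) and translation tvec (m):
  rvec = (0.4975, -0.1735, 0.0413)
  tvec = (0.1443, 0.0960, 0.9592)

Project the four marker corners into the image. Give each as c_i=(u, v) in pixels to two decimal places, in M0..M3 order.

c0=(394.88, 377.16) c1=(486.12, 374.49) c2=(503.35, 295.21) c3=(407.35, 296.37)

Intrinsics K: fx=851.5, fy=839.1, cx=320.1, cy=252.9
Marker side s = 0.11 m; corners in marker frame (Z=0):
  M0 = (-0.0550, +0.0550, 0)
  M1 = (+0.0550, +0.0550, 0)
  M2 = (+0.0550, -0.0550, 0)
  M3 = (-0.0550, -0.0550, 0)
rvec = (0.4975, -0.1735, 0.0413), |rvec| = θ = 0.52850 rad = 30.281°
Rodrigues: sinθ=0.50424, 1−cosθ=0.13644; R = I + sinθ·[k]× + (1−cosθ)·[k]×²:
    [+0.98446 -0.08157 -0.15550]
    [-0.00276 +0.87827 -0.47816]
    [+0.17557 +0.47116 +0.86440]
t = (0.1443, 0.0960, 0.9592) m
M0: Pc = R·M0+t = (+0.08567, +0.14446, +0.97546); u = 851.5·(+0.08567)/0.97546 + 320.1 = 394.8820, v = 839.1·(+0.14446)/0.97546 + 252.9 = 377.1631
M1: Pc = R·M1+t = (+0.19396, +0.14415, +0.99477); u = 851.5·(+0.19396)/0.99477 + 320.1 = 486.1246, v = 839.1·(+0.14415)/0.99477 + 252.9 = 374.4947
M2: Pc = R·M2+t = (+0.20293, +0.04754, +0.94294); u = 851.5·(+0.20293)/0.94294 + 320.1 = 503.3522, v = 839.1·(+0.04754)/0.94294 + 252.9 = 295.2078
M3: Pc = R·M3+t = (+0.09464, +0.04785, +0.92363); u = 851.5·(+0.09464)/0.92363 + 320.1 = 407.3499, v = 839.1·(+0.04785)/0.92363 + 252.9 = 296.3681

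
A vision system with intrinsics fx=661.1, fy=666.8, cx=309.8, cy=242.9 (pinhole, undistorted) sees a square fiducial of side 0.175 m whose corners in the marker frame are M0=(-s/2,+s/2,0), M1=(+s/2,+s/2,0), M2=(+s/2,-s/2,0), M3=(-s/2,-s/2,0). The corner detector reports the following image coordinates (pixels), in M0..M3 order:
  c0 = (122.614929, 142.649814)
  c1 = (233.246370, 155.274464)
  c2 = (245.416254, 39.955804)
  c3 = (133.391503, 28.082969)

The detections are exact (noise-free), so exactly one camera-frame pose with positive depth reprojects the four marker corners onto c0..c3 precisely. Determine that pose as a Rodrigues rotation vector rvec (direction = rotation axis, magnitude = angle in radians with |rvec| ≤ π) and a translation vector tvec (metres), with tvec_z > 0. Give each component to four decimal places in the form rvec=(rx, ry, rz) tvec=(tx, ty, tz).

rvec=(0.0657, 0.0495, 0.1164) tvec=(-0.1954, -0.2316, 1.0219)

Intrinsics K: fx=661.1, fy=666.8, cx=309.8, cy=242.9
Marker side s = 0.175 m; corners in marker frame (Z=0):
  M0 = (-0.0875, +0.0875, 0)
  M1 = (+0.0875, +0.0875, 0)
  M2 = (+0.0875, -0.0875, 0)
  M3 = (-0.0875, -0.0875, 0)
Detected image corners:
  c0 = (122.614929, 142.649814) px
  c1 = (233.246370, 155.274464) px
  c2 = (245.416254, 39.955804) px
  c3 = (133.391503, 28.082969) px
Planar DLT: solve 8×8 A·h = b for H (H[2,2]=1):
  H  [+627.96255 -53.25307 +183.41689]
  H  [+65.93331 +662.93078 +91.80348]
  H  [-0.04451 +0.06693 +1.00000]
B = K⁻¹H; ‖b₁‖=0.978544, ‖b₂‖=0.978544; λ = 2/(‖b₁‖+‖b₂‖) = 1.021926, sign → tz>0 ⇒ λ=+1.021926
r₁ = λ·B[:,0] = (+0.99202,+0.11762,-0.04548); r₂ = λ·B[:,1] = (-0.11437,+0.99108,+0.06840)
r₃ = r₁×r₂ = (+0.05312,-0.06265,+0.99662); SVD([r₁ r₂ r₃]) → R = UVᵀ:
  R  [+0.99202 -0.11437 +0.05312]
  R  [+0.11762 +0.99108 -0.06265]
  R  [-0.04548 +0.06840 +0.99662]
t = (-0.19536, -0.23157, +1.02193) m
tr R = 2.979719; θ = arccos((tr R − 1)/2) = 0.142533 rad = 8.167°
axis k = ((R−Rᵀ)₃₂, (R−Rᵀ)₁₃, (R−Rᵀ)₂₁) / (2 sinθ) = (+0.461262, +0.347082, +0.816561)
rvec = θ·k = (+0.065745, +0.049471, +0.116387)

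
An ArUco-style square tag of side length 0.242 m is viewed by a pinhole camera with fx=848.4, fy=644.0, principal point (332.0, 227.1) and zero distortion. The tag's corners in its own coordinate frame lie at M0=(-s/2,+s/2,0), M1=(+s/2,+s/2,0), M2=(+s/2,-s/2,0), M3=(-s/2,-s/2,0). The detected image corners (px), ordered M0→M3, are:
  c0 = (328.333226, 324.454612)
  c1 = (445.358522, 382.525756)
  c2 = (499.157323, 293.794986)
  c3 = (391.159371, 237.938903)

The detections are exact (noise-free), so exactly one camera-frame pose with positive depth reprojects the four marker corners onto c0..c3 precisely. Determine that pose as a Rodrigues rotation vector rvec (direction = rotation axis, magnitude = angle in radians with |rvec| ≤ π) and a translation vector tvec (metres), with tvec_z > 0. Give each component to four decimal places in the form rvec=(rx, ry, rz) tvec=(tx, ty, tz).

Intrinsics K: fx=848.4, fy=644.0, cx=332.0, cy=227.1
Marker side s = 0.242 m; corners in marker frame (Z=0):
  M0 = (-0.1210, +0.1210, 0)
  M1 = (+0.1210, +0.1210, 0)
  M2 = (+0.1210, -0.1210, 0)
  M3 = (-0.1210, -0.1210, 0)
Detected image corners:
  c0 = (328.333226, 324.454612) px
  c1 = (445.358522, 382.525756) px
  c2 = (499.157323, 293.794986) px
  c3 = (391.159371, 237.938903) px
Planar DLT: solve 8×8 A·h = b for H (H[2,2]=1):
  H  [+498.83640 -360.78455 +417.58542]
  H  [+260.95662 +272.78710 +308.43557]
  H  [+0.08308 -0.28849 +1.00000]
B = K⁻¹H; ‖b₁‖=0.675833, ‖b₂‖=0.675833; λ = 2/(‖b₁‖+‖b₂‖) = 1.479656, sign → tz>0 ⇒ λ=+1.479656
r₁ = λ·B[:,0] = (+0.82189,+0.55622,+0.12294); r₂ = λ·B[:,1] = (-0.46219,+0.77729,-0.42686)
r₃ = r₁×r₂ = (-0.33299,+0.29401,+0.89592); SVD([r₁ r₂ r₃]) → R = UVᵀ:
  R  [+0.82189 -0.46219 -0.33299]
  R  [+0.55622 +0.77729 +0.29401]
  R  [+0.12294 -0.42686 +0.89592]
t = (+0.14927, +0.18688, +1.47966) m
tr R = 2.495097; θ = arccos((tr R − 1)/2) = 0.726433 rad = 41.622°
axis k = ((R−Rᵀ)₃₂, (R−Rᵀ)₁₃, (R−Rᵀ)₂₁) / (2 sinθ) = (-0.542659, -0.343209, +0.766634)
rvec = θ·k = (-0.394206, -0.249319, +0.556909)

rvec=(-0.3942, -0.2493, 0.5569) tvec=(0.1493, 0.1869, 1.4797)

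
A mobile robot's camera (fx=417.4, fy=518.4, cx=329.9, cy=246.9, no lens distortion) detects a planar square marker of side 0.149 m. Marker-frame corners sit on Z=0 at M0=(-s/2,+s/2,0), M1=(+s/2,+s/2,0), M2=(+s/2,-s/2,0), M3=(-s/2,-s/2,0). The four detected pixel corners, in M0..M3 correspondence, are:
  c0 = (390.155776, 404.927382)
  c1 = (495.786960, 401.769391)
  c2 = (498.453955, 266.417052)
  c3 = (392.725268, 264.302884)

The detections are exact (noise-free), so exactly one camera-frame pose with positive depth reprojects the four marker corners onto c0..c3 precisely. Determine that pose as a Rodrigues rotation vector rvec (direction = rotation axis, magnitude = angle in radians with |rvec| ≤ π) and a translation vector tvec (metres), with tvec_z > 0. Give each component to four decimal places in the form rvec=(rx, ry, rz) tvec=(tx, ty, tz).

rvec=(0.0086, -0.1438, 0.0211) tvec=(0.1546, 0.0944, 0.5592)

Intrinsics K: fx=417.4, fy=518.4, cx=329.9, cy=246.9
Marker side s = 0.149 m; corners in marker frame (Z=0):
  M0 = (-0.0745, +0.0745, 0)
  M1 = (+0.0745, +0.0745, 0)
  M2 = (+0.0745, -0.0745, 0)
  M3 = (-0.0745, -0.0745, 0)
Detected image corners:
  c0 = (390.155776, 404.927382) px
  c1 = (495.786960, 401.769391) px
  c2 = (498.453955, 266.417052) px
  c3 = (392.725268, 264.302884) px
Planar DLT: solve 8×8 A·h = b for H (H[2,2]=1):
  H  [+823.20651 -12.00429 +445.28889]
  H  [+82.23319 +929.95362 +334.41368]
  H  [+0.25647 +0.01255 +1.00000]
B = K⁻¹H; ‖b₁‖=1.788379, ‖b₂‖=1.788379; λ = 2/(‖b₁‖+‖b₂‖) = 0.559166, sign → tz>0 ⇒ λ=+0.559166
r₁ = λ·B[:,0] = (+0.98945,+0.02040,+0.14341); r₂ = λ·B[:,1] = (-0.02163,+0.99974,+0.00702)
r₃ = r₁×r₂ = (-0.14323,-0.01004,+0.98964); SVD([r₁ r₂ r₃]) → R = UVᵀ:
  R  [+0.98945 -0.02163 -0.14323]
  R  [+0.02040 +0.99974 -0.01004]
  R  [+0.14341 +0.00702 +0.98964]
t = (+0.15458, +0.09440, +0.55917) m
tr R = 2.978833; θ = arccos((tr R − 1)/2) = 0.145617 rad = 8.343°
axis k = ((R−Rᵀ)₃₂, (R−Rᵀ)₁₃, (R−Rᵀ)₂₁) / (2 sinθ) = (+0.058780, -0.987713, +0.144806)
rvec = θ·k = (+0.008559, -0.143828, +0.021086)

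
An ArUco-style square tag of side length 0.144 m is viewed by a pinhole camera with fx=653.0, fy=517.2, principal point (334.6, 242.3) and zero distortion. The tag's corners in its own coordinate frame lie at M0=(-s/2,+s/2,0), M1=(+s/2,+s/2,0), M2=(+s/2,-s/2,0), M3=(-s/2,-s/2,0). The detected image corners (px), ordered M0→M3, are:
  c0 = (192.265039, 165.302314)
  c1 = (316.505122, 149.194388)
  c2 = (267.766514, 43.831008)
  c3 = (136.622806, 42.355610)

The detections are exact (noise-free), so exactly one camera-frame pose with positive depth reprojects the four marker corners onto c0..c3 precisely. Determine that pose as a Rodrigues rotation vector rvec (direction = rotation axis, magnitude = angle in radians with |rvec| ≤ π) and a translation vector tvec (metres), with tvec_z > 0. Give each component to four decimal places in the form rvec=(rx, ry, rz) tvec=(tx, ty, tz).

rvec=(-0.1585, -0.6938, -0.3221) tvec=(-0.0948, -0.1681, 0.6095)

Intrinsics K: fx=653.0, fy=517.2, cx=334.6, cy=242.3
Marker side s = 0.144 m; corners in marker frame (Z=0):
  M0 = (-0.0720, +0.0720, 0)
  M1 = (+0.0720, +0.0720, 0)
  M2 = (+0.0720, -0.0720, 0)
  M3 = (-0.0720, -0.0720, 0)
Detected image corners:
  c0 = (192.265039, 165.302314) px
  c1 = (316.505122, 149.194388) px
  c2 = (267.766514, 43.831008) px
  c3 = (136.622806, 42.355610) px
Planar DLT: solve 8×8 A·h = b for H (H[2,2]=1):
  H  [+1130.16403 +346.85889 +233.07620]
  H  [+56.21897 +782.03148 +99.64286]
  H  [+1.06580 -0.06017 +1.00000]
B = K⁻¹H; ‖b₁‖=1.640669, ‖b₂‖=1.640669; λ = 2/(‖b₁‖+‖b₂‖) = 0.609507, sign → tz>0 ⇒ λ=+0.609507
r₁ = λ·B[:,0] = (+0.72203,-0.23808,+0.64961); r₂ = λ·B[:,1] = (+0.34255,+0.93878,-0.03667)
r₃ = r₁×r₂ = (-0.60112,+0.24900,+0.75938); SVD([r₁ r₂ r₃]) → R = UVᵀ:
  R  [+0.72203 +0.34255 -0.60112]
  R  [-0.23808 +0.93878 +0.24900]
  R  [+0.64961 -0.03667 +0.75938]
t = (-0.09476, -0.16812, +0.60951) m
tr R = 2.420192; θ = arccos((tr R − 1)/2) = 0.781162 rad = 44.757°
axis k = ((R−Rᵀ)₃₂, (R−Rᵀ)₁₃, (R−Rᵀ)₂₁) / (2 sinθ) = (-0.202861, -0.888168, -0.412316)
rvec = θ·k = (-0.158468, -0.693803, -0.322085)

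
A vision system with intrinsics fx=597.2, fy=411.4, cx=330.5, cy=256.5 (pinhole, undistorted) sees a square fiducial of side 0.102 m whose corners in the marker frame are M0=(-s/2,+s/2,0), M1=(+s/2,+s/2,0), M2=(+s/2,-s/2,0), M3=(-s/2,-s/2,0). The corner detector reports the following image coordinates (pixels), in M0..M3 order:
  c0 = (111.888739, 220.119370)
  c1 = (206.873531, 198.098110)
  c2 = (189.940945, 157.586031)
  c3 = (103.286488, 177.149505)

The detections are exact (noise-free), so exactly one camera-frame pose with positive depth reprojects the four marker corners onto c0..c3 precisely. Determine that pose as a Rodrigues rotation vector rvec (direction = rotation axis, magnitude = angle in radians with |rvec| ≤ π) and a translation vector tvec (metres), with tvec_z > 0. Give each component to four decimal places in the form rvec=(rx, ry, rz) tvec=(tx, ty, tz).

Intrinsics K: fx=597.2, fy=411.4, cx=330.5, cy=256.5
Marker side s = 0.102 m; corners in marker frame (Z=0):
  M0 = (-0.0510, +0.0510, 0)
  M1 = (+0.0510, +0.0510, 0)
  M2 = (+0.0510, -0.0510, 0)
  M3 = (-0.0510, -0.0510, 0)
Detected image corners:
  c0 = (111.888739, 220.119370) px
  c1 = (206.873531, 198.098110) px
  c2 = (189.940945, 157.586031) px
  c3 = (103.286488, 177.149505) px
Planar DLT: solve 8×8 A·h = b for H (H[2,2]=1):
  H  [+906.97236 -14.76074 +152.97904]
  H  [-180.53232 +236.67847 +187.19892]
  H  [+0.12087 -0.91625 +1.00000]
B = K⁻¹H; ‖b₁‖=1.544917, ‖b₂‖=1.544917; λ = 2/(‖b₁‖+‖b₂‖) = 0.647284, sign → tz>0 ⇒ λ=+0.647284
r₁ = λ·B[:,0] = (+0.93974,-0.33282,+0.07823); r₂ = λ·B[:,1] = (+0.31222,+0.74215,-0.59307)
r₃ = r₁×r₂ = (+0.13933,+0.58176,+0.80134); SVD([r₁ r₂ r₃]) → R = UVᵀ:
  R  [+0.93974 +0.31222 +0.13933]
  R  [-0.33282 +0.74215 +0.58176]
  R  [+0.07823 -0.59307 +0.80134]
t = (-0.19241, -0.10904, +0.64728) m
tr R = 2.483230; θ = arccos((tr R − 1)/2) = 0.735322 rad = 42.131°
axis k = ((R−Rᵀ)₃₂, (R−Rᵀ)₁₃, (R−Rᵀ)₂₁) / (2 sinθ) = (-0.875659, +0.045534, -0.480779)
rvec = θ·k = (-0.643891, +0.033482, -0.353527)

rvec=(-0.6439, 0.0335, -0.3535) tvec=(-0.1924, -0.1090, 0.6473)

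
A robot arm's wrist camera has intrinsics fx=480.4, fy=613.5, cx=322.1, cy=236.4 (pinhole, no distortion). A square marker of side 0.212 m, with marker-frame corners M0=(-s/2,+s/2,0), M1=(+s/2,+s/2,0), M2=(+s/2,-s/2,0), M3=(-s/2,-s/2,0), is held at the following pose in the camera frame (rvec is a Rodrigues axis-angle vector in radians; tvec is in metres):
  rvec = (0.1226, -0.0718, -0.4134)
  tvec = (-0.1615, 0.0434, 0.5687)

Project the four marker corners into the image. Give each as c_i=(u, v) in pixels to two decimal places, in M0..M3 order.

c0=(142.33, 430.18) c1=(303.54, 337.48) c2=(230.48, 131.32) c3=(59.73, 225.24)

Intrinsics K: fx=480.4, fy=613.5, cx=322.1, cy=236.4
Marker side s = 0.212 m; corners in marker frame (Z=0):
  M0 = (-0.1060, +0.1060, 0)
  M1 = (+0.1060, +0.1060, 0)
  M2 = (+0.1060, -0.1060, 0)
  M3 = (-0.1060, -0.1060, 0)
rvec = (0.1226, -0.0718, -0.4134), |rvec| = θ = 0.43713 rad = 25.046°
Rodrigues: sinθ=0.42334, 1−cosθ=0.09403; R = I + sinθ·[k]× + (1−cosθ)·[k]×²:
    [+0.91337 +0.39603 -0.09448]
    [-0.40469 +0.90851 -0.10413]
    [+0.04459 +0.13334 +0.99007]
t = (-0.1615, 0.0434, 0.5687) m
M0: Pc = R·M0+t = (-0.21634, +0.18260, +0.57811); u = 480.4·(-0.21634)/0.57811 + 322.1 = 142.3258, v = 613.5·(+0.18260)/0.57811 + 236.4 = 430.1780
M1: Pc = R·M1+t = (-0.02270, +0.09680, +0.58756); u = 480.4·(-0.02270)/0.58756 + 322.1 = 303.5366, v = 613.5·(+0.09680)/0.58756 + 236.4 = 337.4780
M2: Pc = R·M2+t = (-0.10666, -0.09580, +0.55929); u = 480.4·(-0.10666)/0.55929 + 322.1 = 230.4834, v = 613.5·(-0.09580)/0.55929 + 236.4 = 131.3163
M3: Pc = R·M3+t = (-0.30030, -0.01000, +0.54984); u = 480.4·(-0.30030)/0.54984 + 322.1 = 59.7286, v = 613.5·(-0.01000)/0.54984 + 236.4 = 225.2373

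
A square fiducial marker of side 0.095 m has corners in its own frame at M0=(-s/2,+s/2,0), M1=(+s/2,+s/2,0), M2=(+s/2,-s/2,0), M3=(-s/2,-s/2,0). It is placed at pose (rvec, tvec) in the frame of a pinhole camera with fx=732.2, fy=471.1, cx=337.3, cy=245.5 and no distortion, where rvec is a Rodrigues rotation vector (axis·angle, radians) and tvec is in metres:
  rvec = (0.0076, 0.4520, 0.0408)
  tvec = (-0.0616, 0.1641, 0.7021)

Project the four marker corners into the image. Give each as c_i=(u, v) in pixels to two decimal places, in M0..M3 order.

Intrinsics K: fx=732.2, fy=471.1, cx=337.3, cy=245.5
Marker side s = 0.095 m; corners in marker frame (Z=0):
  M0 = (-0.0475, +0.0475, 0)
  M1 = (+0.0475, +0.0475, 0)
  M2 = (+0.0475, -0.0475, 0)
  M3 = (-0.0475, -0.0475, 0)
rvec = (0.0076, 0.4520, 0.0408), |rvec| = θ = 0.45390 rad = 26.007°
Rodrigues: sinθ=0.43848, 1−cosθ=0.10126; R = I + sinθ·[k]× + (1−cosθ)·[k]×²:
    [+0.89877 -0.03773 +0.43679]
    [+0.04110 +0.99915 +0.00172]
    [-0.43649 +0.01641 +0.89956]
t = (-0.0616, 0.1641, 0.7021) m
M0: Pc = R·M0+t = (-0.10608, +0.20961, +0.72361); u = 732.2·(-0.10608)/0.72361 + 337.3 = 229.9574, v = 471.1·(+0.20961)/0.72361 + 245.5 = 381.9627
M1: Pc = R·M1+t = (-0.02070, +0.21351, +0.68215); u = 732.2·(-0.02070)/0.68215 + 337.3 = 315.0808, v = 471.1·(+0.21351)/0.68215 + 245.5 = 392.9546
M2: Pc = R·M2+t = (-0.01712, +0.11859, +0.68059); u = 732.2·(-0.01712)/0.68059 + 337.3 = 318.8856, v = 471.1·(+0.11859)/0.68059 + 245.5 = 327.5893
M3: Pc = R·M3+t = (-0.10250, +0.11469, +0.72205); u = 732.2·(-0.10250)/0.72205 + 337.3 = 233.3600, v = 471.1·(+0.11469)/0.72205 + 245.5 = 320.3275

c0=(229.96, 381.96) c1=(315.08, 392.95) c2=(318.89, 327.59) c3=(233.36, 320.33)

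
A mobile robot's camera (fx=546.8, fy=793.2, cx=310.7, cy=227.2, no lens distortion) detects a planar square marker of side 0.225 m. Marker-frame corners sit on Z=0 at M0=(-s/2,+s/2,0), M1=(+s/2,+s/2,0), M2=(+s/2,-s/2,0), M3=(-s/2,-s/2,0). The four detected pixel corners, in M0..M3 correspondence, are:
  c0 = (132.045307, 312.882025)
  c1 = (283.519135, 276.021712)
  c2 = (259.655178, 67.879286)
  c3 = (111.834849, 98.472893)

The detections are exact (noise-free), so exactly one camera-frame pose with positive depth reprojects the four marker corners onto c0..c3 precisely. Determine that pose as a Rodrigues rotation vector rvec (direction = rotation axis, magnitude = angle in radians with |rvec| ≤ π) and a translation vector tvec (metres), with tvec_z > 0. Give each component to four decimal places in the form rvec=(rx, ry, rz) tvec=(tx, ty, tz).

Intrinsics K: fx=546.8, fy=793.2, cx=310.7, cy=227.2
Marker side s = 0.225 m; corners in marker frame (Z=0):
  M0 = (-0.1125, +0.1125, 0)
  M1 = (+0.1125, +0.1125, 0)
  M2 = (+0.1125, -0.1125, 0)
  M3 = (-0.1125, -0.1125, 0)
Detected image corners:
  c0 = (132.045307, 312.882025) px
  c1 = (283.519135, 276.021712) px
  c2 = (259.655178, 67.879286) px
  c3 = (111.834849, 98.472893) px
Planar DLT: solve 8×8 A·h = b for H (H[2,2]=1):
  H  [+686.99716 +73.45339 +197.55043]
  H  [-128.57798 +915.22981 +187.11641]
  H  [+0.11188 -0.12498 +1.00000]
B = K⁻¹H; ‖b₁‖=1.213690, ‖b₂‖=1.213690; λ = 2/(‖b₁‖+‖b₂‖) = 0.823934, sign → tz>0 ⇒ λ=+0.823934
r₁ = λ·B[:,0] = (+0.98281,-0.15996,+0.09218); r₂ = λ·B[:,1] = (+0.16919,+0.98019,-0.10298)
r₃ = r₁×r₂ = (-0.07388,+0.11680,+0.99040); SVD([r₁ r₂ r₃]) → R = UVᵀ:
  R  [+0.98281 +0.16919 -0.07388]
  R  [-0.15996 +0.98019 +0.11680]
  R  [+0.09218 -0.10298 +0.99040]
t = (-0.17050, -0.04164, +0.82393) m
tr R = 2.953401; θ = arccos((tr R − 1)/2) = 0.216289 rad = 12.392°
axis k = ((R−Rᵀ)₃₂, (R−Rᵀ)₁₃, (R−Rᵀ)₂₁) / (2 sinθ) = (-0.512054, -0.386891, -0.766887)
rvec = θ·k = (-0.110752, -0.083680, -0.165869)

rvec=(-0.1108, -0.0837, -0.1659) tvec=(-0.1705, -0.0416, 0.8239)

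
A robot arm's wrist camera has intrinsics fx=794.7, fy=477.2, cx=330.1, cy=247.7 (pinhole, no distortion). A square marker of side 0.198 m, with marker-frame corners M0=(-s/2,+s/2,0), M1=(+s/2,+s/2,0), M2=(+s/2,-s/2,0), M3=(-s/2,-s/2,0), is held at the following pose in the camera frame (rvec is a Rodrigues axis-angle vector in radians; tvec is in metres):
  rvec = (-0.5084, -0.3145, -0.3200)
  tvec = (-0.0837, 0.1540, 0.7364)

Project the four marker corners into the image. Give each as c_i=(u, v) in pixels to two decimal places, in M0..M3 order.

c0=(165.64, 434.43) c1=(376.44, 387.44) c2=(299.65, 277.28) c3=(105.03, 308.11)

Intrinsics K: fx=794.7, fy=477.2, cx=330.1, cy=247.7
Marker side s = 0.198 m; corners in marker frame (Z=0):
  M0 = (-0.0990, +0.0990, 0)
  M1 = (+0.0990, +0.0990, 0)
  M2 = (+0.0990, -0.0990, 0)
  M3 = (-0.0990, -0.0990, 0)
rvec = (-0.5084, -0.3145, -0.3200), |rvec| = θ = 0.67807 rad = 38.851°
Rodrigues: sinθ=0.62729, 1−cosθ=0.22122; R = I + sinθ·[k]× + (1−cosθ)·[k]×²:
    [+0.90314 +0.37297 -0.21267]
    [-0.21911 +0.82637 +0.51875]
    [+0.36922 -0.42191 +0.82805]
t = (-0.0837, 0.1540, 0.7364) m
M0: Pc = R·M0+t = (-0.13619, +0.25750, +0.65808); u = 794.7·(-0.13619)/0.65808 + 330.1 = 165.6389, v = 477.2·(+0.25750)/0.65808 + 247.7 = 434.4258
M1: Pc = R·M1+t = (+0.04263, +0.21412, +0.73118); u = 794.7·(+0.04263)/0.73118 + 330.1 = 376.4382, v = 477.2·(+0.21412)/0.73118 + 247.7 = 387.4428
M2: Pc = R·M2+t = (-0.03121, +0.05050, +0.81472); u = 794.7·(-0.03121)/0.81472 + 330.1 = 299.6546, v = 477.2·(+0.05050)/0.81472 + 247.7 = 277.2775
M3: Pc = R·M3+t = (-0.21003, +0.09388, +0.74162); u = 794.7·(-0.21003)/0.74162 + 330.1 = 105.0312, v = 477.2·(+0.09388)/0.74162 + 247.7 = 308.1084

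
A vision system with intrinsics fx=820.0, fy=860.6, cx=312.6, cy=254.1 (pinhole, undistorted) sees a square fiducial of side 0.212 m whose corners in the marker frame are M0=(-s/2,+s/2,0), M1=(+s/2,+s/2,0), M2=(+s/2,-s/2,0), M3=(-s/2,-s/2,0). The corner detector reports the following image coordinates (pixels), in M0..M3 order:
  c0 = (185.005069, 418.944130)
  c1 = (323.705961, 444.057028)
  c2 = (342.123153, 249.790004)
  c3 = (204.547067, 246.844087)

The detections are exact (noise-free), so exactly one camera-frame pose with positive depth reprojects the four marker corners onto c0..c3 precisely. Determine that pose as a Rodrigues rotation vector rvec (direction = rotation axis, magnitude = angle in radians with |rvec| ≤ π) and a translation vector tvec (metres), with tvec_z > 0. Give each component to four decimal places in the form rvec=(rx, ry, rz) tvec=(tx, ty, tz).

rvec=(-0.1431, 0.5935, 0.0653) tvec=(-0.0643, 0.0978, 0.9991)

Intrinsics K: fx=820.0, fy=860.6, cx=312.6, cy=254.1
Marker side s = 0.212 m; corners in marker frame (Z=0):
  M0 = (-0.1060, +0.1060, 0)
  M1 = (+0.1060, +0.1060, 0)
  M2 = (+0.1060, -0.1060, 0)
  M3 = (-0.1060, -0.1060, 0)
Detected image corners:
  c0 = (185.005069, 418.944130) px
  c1 = (323.705961, 444.057028) px
  c2 = (342.123153, 249.790004) px
  c3 = (204.547067, 246.844087) px
Planar DLT: solve 8×8 A·h = b for H (H[2,2]=1):
  H  [+503.29741 -120.18948 +259.84742]
  H  [-125.47455 +821.65980 +338.36848]
  H  [-0.56195 -0.11562 +1.00000]
B = K⁻¹H; ‖b₁‖=1.000887, ‖b₂‖=1.000887; λ = 2/(‖b₁‖+‖b₂‖) = 0.999114, sign → tz>0 ⇒ λ=+0.999114
r₁ = λ·B[:,0] = (+0.82727,+0.02010,-0.56145); r₂ = λ·B[:,1] = (-0.10241,+0.98801,-0.11551)
r₃ = r₁×r₂ = (+0.55240,+0.15306,+0.81941); SVD([r₁ r₂ r₃]) → R = UVᵀ:
  R  [+0.82727 -0.10241 +0.55240]
  R  [+0.02010 +0.98801 +0.15306]
  R  [-0.56145 -0.11551 +0.81941]
t = (-0.06428, +0.09783, +0.99911) m
tr R = 2.634691; θ = arccos((tr R − 1)/2) = 0.614008 rad = 35.180°
axis k = ((R−Rᵀ)₃₂, (R−Rᵀ)₁₃, (R−Rᵀ)₂₁) / (2 sinθ) = (-0.233076, +0.966629, +0.106317)
rvec = θ·k = (-0.143110, +0.593518, +0.065280)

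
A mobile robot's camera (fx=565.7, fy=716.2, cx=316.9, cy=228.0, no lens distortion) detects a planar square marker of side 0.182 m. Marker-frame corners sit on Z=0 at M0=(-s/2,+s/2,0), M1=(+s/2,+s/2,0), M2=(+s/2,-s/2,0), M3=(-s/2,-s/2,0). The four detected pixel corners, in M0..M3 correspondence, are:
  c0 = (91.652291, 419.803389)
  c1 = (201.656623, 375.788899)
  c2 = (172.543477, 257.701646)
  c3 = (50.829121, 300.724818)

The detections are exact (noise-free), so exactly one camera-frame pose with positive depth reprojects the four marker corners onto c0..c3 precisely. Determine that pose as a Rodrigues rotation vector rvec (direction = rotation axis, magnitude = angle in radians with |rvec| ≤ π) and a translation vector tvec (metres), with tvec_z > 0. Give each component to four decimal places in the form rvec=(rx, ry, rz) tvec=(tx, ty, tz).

rvec=(0.4308, -0.2624, -0.2251) tvec=(-0.2950, 0.1414, 0.8984)

Intrinsics K: fx=565.7, fy=716.2, cx=316.9, cy=228.0
Marker side s = 0.182 m; corners in marker frame (Z=0):
  M0 = (-0.0910, +0.0910, 0)
  M1 = (+0.0910, +0.0910, 0)
  M2 = (+0.0910, -0.0910, 0)
  M3 = (-0.0910, -0.0910, 0)
Detected image corners:
  c0 = (91.652291, 419.803389) px
  c1 = (201.656623, 375.788899) px
  c2 = (172.543477, 257.701646) px
  c3 = (50.829121, 300.724818) px
Planar DLT: solve 8×8 A·h = b for H (H[2,2]=1):
  H  [+664.20437 +254.44219 +131.13120]
  H  [-163.12852 +816.51216 +340.68969]
  H  [+0.22483 +0.48748 +1.00000]
B = K⁻¹H; ‖b₁‖=1.113030, ‖b₂‖=1.113030; λ = 2/(‖b₁‖+‖b₂‖) = 0.898448, sign → tz>0 ⇒ λ=+0.898448
r₁ = λ·B[:,0] = (+0.94173,-0.26895,+0.20200); r₂ = λ·B[:,1] = (+0.15876,+0.88486,+0.43797)
r₃ = r₁×r₂ = (-0.29653,-0.38039,+0.87600); SVD([r₁ r₂ r₃]) → R = UVᵀ:
  R  [+0.94173 +0.15876 -0.29653]
  R  [-0.26895 +0.88486 -0.38039]
  R  [+0.20200 +0.43797 +0.87600]
t = (-0.29504, +0.14137, +0.89845) m
tr R = 2.702593; θ = arccos((tr R − 1)/2) = 0.552345 rad = 31.647°
axis k = ((R−Rᵀ)₃₂, (R−Rᵀ)₁₃, (R−Rᵀ)₂₁) / (2 sinθ) = (+0.779858, -0.475078, -0.407581)
rvec = θ·k = (+0.430750, -0.262407, -0.225125)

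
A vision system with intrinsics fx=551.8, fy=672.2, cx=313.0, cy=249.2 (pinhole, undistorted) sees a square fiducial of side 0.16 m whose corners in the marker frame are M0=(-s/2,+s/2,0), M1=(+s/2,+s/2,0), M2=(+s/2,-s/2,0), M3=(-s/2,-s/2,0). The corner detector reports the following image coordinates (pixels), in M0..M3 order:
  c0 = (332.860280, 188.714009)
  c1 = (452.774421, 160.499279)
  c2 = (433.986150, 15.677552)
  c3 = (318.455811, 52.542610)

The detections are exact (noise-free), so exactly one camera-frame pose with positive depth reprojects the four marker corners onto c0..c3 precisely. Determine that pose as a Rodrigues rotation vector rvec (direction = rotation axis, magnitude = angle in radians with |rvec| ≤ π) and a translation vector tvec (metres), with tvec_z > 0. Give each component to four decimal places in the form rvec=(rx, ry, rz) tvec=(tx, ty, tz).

Intrinsics K: fx=551.8, fy=672.2, cx=313.0, cy=249.2
Marker side s = 0.16 m; corners in marker frame (Z=0):
  M0 = (-0.0800, +0.0800, 0)
  M1 = (+0.0800, +0.0800, 0)
  M2 = (+0.0800, -0.0800, 0)
  M3 = (-0.0800, -0.0800, 0)
Detected image corners:
  c0 = (332.860280, 188.714009) px
  c1 = (452.774421, 160.499279) px
  c2 = (433.986150, 15.677552) px
  c3 = (318.455811, 52.542610) px
Planar DLT: solve 8×8 A·h = b for H (H[2,2]=1):
  H  [+572.21433 +36.79880 +382.40388]
  H  [-248.08404 +859.14675 +103.93996]
  H  [-0.42484 -0.17285 +1.00000]
B = K⁻¹H; ‖b₁‖=1.363263, ‖b₂‖=1.363263; λ = 2/(‖b₁‖+‖b₂‖) = 0.733534, sign → tz>0 ⇒ λ=+0.733534
r₁ = λ·B[:,0] = (+0.93744,-0.15519,-0.31164); r₂ = λ·B[:,1] = (+0.12084,+0.98454,-0.12679)
r₃ = r₁×r₂ = (+0.32650,+0.08120,+0.94170); SVD([r₁ r₂ r₃]) → R = UVᵀ:
  R  [+0.93744 +0.12084 +0.32650]
  R  [-0.15519 +0.98454 +0.08120]
  R  [-0.31164 -0.12679 +0.94170]
t = (+0.09226, -0.15851, +0.73353) m
tr R = 2.863689; θ = arccos((tr R − 1)/2) = 0.371333 rad = 21.276°
axis k = ((R−Rᵀ)₃₂, (R−Rᵀ)₁₃, (R−Rᵀ)₂₁) / (2 sinθ) = (-0.286599, +0.879315, -0.380351)
rvec = θ·k = (-0.106423, +0.326518, -0.141237)

rvec=(-0.1064, 0.3265, -0.1412) tvec=(0.0923, -0.1585, 0.7335)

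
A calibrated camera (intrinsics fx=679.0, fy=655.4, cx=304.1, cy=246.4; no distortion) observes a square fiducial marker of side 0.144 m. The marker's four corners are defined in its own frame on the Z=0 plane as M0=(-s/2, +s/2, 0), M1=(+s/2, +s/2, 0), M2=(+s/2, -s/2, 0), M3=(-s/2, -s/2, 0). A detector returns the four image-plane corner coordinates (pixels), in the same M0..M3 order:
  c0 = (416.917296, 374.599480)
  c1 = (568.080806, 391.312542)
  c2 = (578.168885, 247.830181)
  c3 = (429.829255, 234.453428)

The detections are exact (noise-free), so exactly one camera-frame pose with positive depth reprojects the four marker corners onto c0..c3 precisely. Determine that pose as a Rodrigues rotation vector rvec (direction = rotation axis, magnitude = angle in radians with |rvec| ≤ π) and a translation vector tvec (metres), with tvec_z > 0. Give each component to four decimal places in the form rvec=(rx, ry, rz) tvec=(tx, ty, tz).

Intrinsics K: fx=679.0, fy=655.4, cx=304.1, cy=246.4
Marker side s = 0.144 m; corners in marker frame (Z=0):
  M0 = (-0.0720, +0.0720, 0)
  M1 = (+0.0720, +0.0720, 0)
  M2 = (+0.0720, -0.0720, 0)
  M3 = (-0.0720, -0.0720, 0)
Detected image corners:
  c0 = (416.917296, 374.599480) px
  c1 = (568.080806, 391.312542) px
  c2 = (578.168885, 247.830181) px
  c3 = (429.829255, 234.453428) px
Planar DLT: solve 8×8 A·h = b for H (H[2,2]=1):
  H  [+965.96365 -150.88600 +497.50864]
  H  [+58.09110 +940.28060 +311.24192]
  H  [-0.14827 -0.14234 +1.00000]
B = K⁻¹H; ‖b₁‖=1.503347, ‖b₂‖=1.503347; λ = 2/(‖b₁‖+‖b₂‖) = 0.665183, sign → tz>0 ⇒ λ=+0.665183
r₁ = λ·B[:,0] = (+0.99048,+0.09604,-0.09863); r₂ = λ·B[:,1] = (-0.10541,+0.98991,-0.09468)
r₃ = r₁×r₂ = (+0.08854,+0.10418,+0.99061); SVD([r₁ r₂ r₃]) → R = UVᵀ:
  R  [+0.99048 -0.10541 +0.08854]
  R  [+0.09604 +0.98991 +0.10418]
  R  [-0.09863 -0.09468 +0.99061]
t = (+0.18947, +0.06581, +0.66518) m
tr R = 2.971000; θ = arccos((tr R − 1)/2) = 0.170500 rad = 9.769°
axis k = ((R−Rᵀ)₃₂, (R−Rᵀ)₁₃, (R−Rᵀ)₂₁) / (2 sinθ) = (-0.585994, +0.551554, +0.593632)
rvec = θ·k = (-0.099912, +0.094040, +0.101214)

rvec=(-0.0999, 0.0940, 0.1012) tvec=(0.1895, 0.0658, 0.6652)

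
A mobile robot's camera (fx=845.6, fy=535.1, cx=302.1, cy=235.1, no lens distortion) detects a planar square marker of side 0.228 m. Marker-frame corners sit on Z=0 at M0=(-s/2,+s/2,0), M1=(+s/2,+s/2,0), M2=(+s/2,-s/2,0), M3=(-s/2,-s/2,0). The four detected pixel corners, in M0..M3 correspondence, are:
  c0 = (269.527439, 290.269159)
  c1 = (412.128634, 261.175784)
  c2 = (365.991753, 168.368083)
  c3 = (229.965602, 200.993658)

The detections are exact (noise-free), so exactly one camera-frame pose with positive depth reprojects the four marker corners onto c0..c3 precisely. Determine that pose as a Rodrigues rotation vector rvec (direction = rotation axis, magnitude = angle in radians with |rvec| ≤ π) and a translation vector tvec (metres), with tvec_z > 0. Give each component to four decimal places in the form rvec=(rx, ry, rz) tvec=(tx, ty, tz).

rvec=(-0.1354, 0.3060, -0.3076) tvec=(0.0228, -0.0124, 1.2641)

Intrinsics K: fx=845.6, fy=535.1, cx=302.1, cy=235.1
Marker side s = 0.228 m; corners in marker frame (Z=0):
  M0 = (-0.1140, +0.1140, 0)
  M1 = (+0.1140, +0.1140, 0)
  M2 = (+0.1140, -0.1140, 0)
  M3 = (-0.1140, -0.1140, 0)
Detected image corners:
  c0 = (269.527439, 290.269159) px
  c1 = (412.128634, 261.175784) px
  c2 = (365.991753, 168.368083) px
  c3 = (229.965602, 200.993658) px
Planar DLT: solve 8×8 A·h = b for H (H[2,2]=1):
  H  [+541.27981 +142.84259 +317.33302]
  H  [-185.57327 +366.87117 +229.85768]
  H  [-0.21764 -0.14006 +1.00000]
B = K⁻¹H; ‖b₁‖=0.791070, ‖b₂‖=0.791070; λ = 2/(‖b₁‖+‖b₂‖) = 1.264110, sign → tz>0 ⇒ λ=+1.264110
r₁ = λ·B[:,0] = (+0.90746,-0.31752,-0.27512); r₂ = λ·B[:,1] = (+0.27679,+0.94448,-0.17705)
r₃ = r₁×r₂ = (+0.31606,+0.08452,+0.94497); SVD([r₁ r₂ r₃]) → R = UVᵀ:
  R  [+0.90746 +0.27679 +0.31606]
  R  [-0.31752 +0.94448 +0.08452]
  R  [-0.27512 -0.17705 +0.94497]
t = (+0.02277, -0.01238, +1.26411) m
tr R = 2.796908; θ = arccos((tr R − 1)/2) = 0.454560 rad = 26.044°
axis k = ((R−Rᵀ)₃₂, (R−Rᵀ)₁₃, (R−Rᵀ)₂₁) / (2 sinθ) = (-0.297866, +0.673226, -0.676789)
rvec = θ·k = (-0.135398, +0.306022, -0.307641)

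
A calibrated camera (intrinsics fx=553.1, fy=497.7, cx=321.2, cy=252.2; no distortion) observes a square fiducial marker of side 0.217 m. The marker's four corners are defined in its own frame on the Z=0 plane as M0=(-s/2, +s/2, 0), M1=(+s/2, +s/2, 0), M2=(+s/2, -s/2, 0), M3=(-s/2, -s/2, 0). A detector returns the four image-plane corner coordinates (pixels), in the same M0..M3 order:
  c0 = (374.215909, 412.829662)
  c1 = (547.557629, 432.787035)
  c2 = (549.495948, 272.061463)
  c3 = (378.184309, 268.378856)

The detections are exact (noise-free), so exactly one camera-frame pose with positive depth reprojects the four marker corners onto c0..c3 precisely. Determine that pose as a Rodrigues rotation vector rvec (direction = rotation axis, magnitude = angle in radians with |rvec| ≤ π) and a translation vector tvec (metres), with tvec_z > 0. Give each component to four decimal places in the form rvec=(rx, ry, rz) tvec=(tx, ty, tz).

Intrinsics K: fx=553.1, fy=497.7, cx=321.2, cy=252.2
Marker side s = 0.217 m; corners in marker frame (Z=0):
  M0 = (-0.1085, +0.1085, 0)
  M1 = (+0.1085, +0.1085, 0)
  M2 = (+0.1085, -0.1085, 0)
  M3 = (-0.1085, -0.1085, 0)
Detected image corners:
  c0 = (374.215909, 412.829662) px
  c1 = (547.557629, 432.787035) px
  c2 = (549.495948, 272.061463) px
  c3 = (378.184309, 268.378856) px
Planar DLT: solve 8×8 A·h = b for H (H[2,2]=1):
  H  [+569.08631 -42.81389 +457.82383]
  H  [-114.41965 +679.48977 +345.68376]
  H  [-0.48666 -0.06263 +1.00000]
B = K⁻¹H; ‖b₁‖=1.399000, ‖b₂‖=1.399000; λ = 2/(‖b₁‖+‖b₂‖) = 0.714796, sign → tz>0 ⇒ λ=+0.714796
r₁ = λ·B[:,0] = (+0.93747,+0.01194,-0.34786); r₂ = λ·B[:,1] = (-0.02933,+0.99857,-0.04477)
r₃ = r₁×r₂ = (+0.34683,+0.05217,+0.93648); SVD([r₁ r₂ r₃]) → R = UVᵀ:
  R  [+0.93747 -0.02933 +0.34683]
  R  [+0.01194 +0.99857 +0.05217]
  R  [-0.34786 -0.04477 +0.93648]
t = (+0.17657, +0.13426, +0.71480) m
tr R = 2.872512; θ = arccos((tr R − 1)/2) = 0.358979 rad = 20.568°
axis k = ((R−Rᵀ)₃₂, (R−Rᵀ)₁₃, (R−Rᵀ)₂₁) / (2 sinθ) = (-0.137962, +0.988694, +0.058746)
rvec = θ·k = (-0.049526, +0.354920, +0.021089)

rvec=(-0.0495, 0.3549, 0.0211) tvec=(0.1766, 0.1343, 0.7148)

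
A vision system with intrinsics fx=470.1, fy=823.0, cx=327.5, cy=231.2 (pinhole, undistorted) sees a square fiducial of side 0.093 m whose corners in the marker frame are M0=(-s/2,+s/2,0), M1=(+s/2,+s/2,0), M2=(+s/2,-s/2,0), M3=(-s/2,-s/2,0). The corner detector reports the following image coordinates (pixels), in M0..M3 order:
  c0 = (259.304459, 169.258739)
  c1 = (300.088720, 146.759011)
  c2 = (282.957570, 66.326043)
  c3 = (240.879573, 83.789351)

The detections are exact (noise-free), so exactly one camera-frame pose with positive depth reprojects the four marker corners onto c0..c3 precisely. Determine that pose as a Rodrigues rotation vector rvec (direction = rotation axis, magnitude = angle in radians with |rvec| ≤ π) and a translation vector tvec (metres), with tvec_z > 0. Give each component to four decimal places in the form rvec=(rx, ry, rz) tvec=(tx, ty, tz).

Intrinsics K: fx=470.1, fy=823.0, cx=327.5, cy=231.2
Marker side s = 0.093 m; corners in marker frame (Z=0):
  M0 = (-0.0465, +0.0465, 0)
  M1 = (+0.0465, +0.0465, 0)
  M2 = (+0.0465, -0.0465, 0)
  M3 = (-0.0465, -0.0465, 0)
Detected image corners:
  c0 = (259.304459, 169.258739) px
  c1 = (300.088720, 146.759011) px
  c2 = (282.957570, 66.326043) px
  c3 = (240.879573, 83.789351) px
Planar DLT: solve 8×8 A·h = b for H (H[2,2]=1):
  H  [+625.56643 +204.59935 +271.46900]
  H  [-137.42401 +896.98595 +116.32158]
  H  [+0.66500 +0.05042 +1.00000]
B = K⁻¹H; ‖b₁‖=1.148838, ‖b₂‖=1.148838; λ = 2/(‖b₁‖+‖b₂‖) = 0.870445, sign → tz>0 ⇒ λ=+0.870445
r₁ = λ·B[:,0] = (+0.75505,-0.30796,+0.57884); r₂ = λ·B[:,1] = (+0.34827,+0.93637,+0.04388)
r₃ = r₁×r₂ = (-0.55553,+0.16846,+0.81426); SVD([r₁ r₂ r₃]) → R = UVᵀ:
  R  [+0.75505 +0.34827 -0.55553]
  R  [-0.30796 +0.93637 +0.16846]
  R  [+0.57884 +0.04388 +0.81426]
t = (-0.10375, -0.12150, +0.87044) m
tr R = 2.505674; θ = arccos((tr R − 1)/2) = 0.718434 rad = 41.163°
axis k = ((R−Rᵀ)₃₂, (R−Rᵀ)₁₃, (R−Rᵀ)₂₁) / (2 sinθ) = (-0.094631, -0.861713, -0.498494)
rvec = θ·k = (-0.067986, -0.619084, -0.358135)

rvec=(-0.0680, -0.6191, -0.3581) tvec=(-0.1037, -0.1215, 0.8704)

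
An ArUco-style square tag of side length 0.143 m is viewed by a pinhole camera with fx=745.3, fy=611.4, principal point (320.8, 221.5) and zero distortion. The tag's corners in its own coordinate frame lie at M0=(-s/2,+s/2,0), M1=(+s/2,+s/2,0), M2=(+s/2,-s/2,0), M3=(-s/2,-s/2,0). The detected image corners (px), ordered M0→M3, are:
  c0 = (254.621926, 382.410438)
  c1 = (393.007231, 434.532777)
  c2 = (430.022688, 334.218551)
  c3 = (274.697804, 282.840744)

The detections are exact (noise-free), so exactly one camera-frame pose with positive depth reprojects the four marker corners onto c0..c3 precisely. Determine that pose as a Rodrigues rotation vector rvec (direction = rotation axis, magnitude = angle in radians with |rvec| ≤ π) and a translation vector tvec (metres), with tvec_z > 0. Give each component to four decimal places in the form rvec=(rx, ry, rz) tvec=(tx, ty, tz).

rvec=(0.4632, 0.3663, 0.2643) tvec=(0.0127, 0.1501, 0.6610)

Intrinsics K: fx=745.3, fy=611.4, cx=320.8, cy=221.5
Marker side s = 0.143 m; corners in marker frame (Z=0):
  M0 = (-0.0715, +0.0715, 0)
  M1 = (+0.0715, +0.0715, 0)
  M2 = (+0.0715, -0.0715, 0)
  M3 = (-0.0715, -0.0715, 0)
Detected image corners:
  c0 = (254.621926, 382.410438) px
  c1 = (393.007231, 434.532777) px
  c2 = (430.022688, 334.218551) px
  c3 = (274.697804, 282.840744) px
Planar DLT: solve 8×8 A·h = b for H (H[2,2]=1):
  H  [+879.59370 +46.85184 +335.10810]
  H  [+209.01036 +958.25223 +360.29662]
  H  [-0.42681 +0.72367 +1.00000]
B = K⁻¹H; ‖b₁‖=1.512908, ‖b₂‖=1.512908; λ = 2/(‖b₁‖+‖b₂‖) = 0.660979, sign → tz>0 ⇒ λ=+0.660979
r₁ = λ·B[:,0] = (+0.90151,+0.32816,-0.28211); r₂ = λ·B[:,1] = (-0.16434,+0.86267,+0.47833)
r₃ = r₁×r₂ = (+0.40034,-0.38486,+0.83163); SVD([r₁ r₂ r₃]) → R = UVᵀ:
  R  [+0.90151 -0.16434 +0.40034]
  R  [+0.32816 +0.86267 -0.38486]
  R  [-0.28211 +0.47833 +0.83163]
t = (+0.01269, +0.15005, +0.66098) m
tr R = 2.595806; θ = arccos((tr R − 1)/2) = 0.646988 rad = 37.070°
axis k = ((R−Rᵀ)₃₂, (R−Rᵀ)₁₃, (R−Rᵀ)₂₁) / (2 sinθ) = (+0.716001, +0.566086, +0.408522)
rvec = θ·k = (+0.463244, +0.366251, +0.264309)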